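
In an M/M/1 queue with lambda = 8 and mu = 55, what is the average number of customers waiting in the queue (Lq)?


rho = 8/55; Lq = rho^2/(1-rho) = 0.02

0.02


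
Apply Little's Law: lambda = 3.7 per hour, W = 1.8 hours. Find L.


L = lambda * W = 3.7 * 1.8 = 6.66

6.66


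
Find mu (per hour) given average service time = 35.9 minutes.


mu = 60 / avg_service_time = 60 / 35.9 = 1.67 per hour

1.67 per hour


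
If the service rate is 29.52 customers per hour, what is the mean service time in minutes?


Mean service time = 60/mu = 60/29.52 = 2.03 minutes

2.03 minutes


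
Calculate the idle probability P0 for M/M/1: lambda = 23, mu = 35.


P0 = 1 - rho = 1 - 23/35 = 0.3429

0.3429


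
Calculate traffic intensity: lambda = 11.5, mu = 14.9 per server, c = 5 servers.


rho = lambda / (c * mu) = 11.5 / (5 * 14.9) = 0.1544

0.1544


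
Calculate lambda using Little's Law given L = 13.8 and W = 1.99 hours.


lambda = L / W = 13.8 / 1.99 = 6.93 per hour

6.93 per hour


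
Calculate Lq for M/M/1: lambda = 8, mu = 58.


rho = 8/58; Lq = rho^2/(1-rho) = 0.02

0.02


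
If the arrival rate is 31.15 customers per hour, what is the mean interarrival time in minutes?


Mean interarrival time = 60/lambda = 60/31.15 = 1.93 minutes

1.93 minutes


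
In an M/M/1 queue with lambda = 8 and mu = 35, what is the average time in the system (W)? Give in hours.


W = 1/(mu - lambda) = 1/(35 - 8) = 0.037 hours

0.037 hours


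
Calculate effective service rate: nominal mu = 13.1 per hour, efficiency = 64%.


Effective rate = mu * efficiency = 13.1 * 0.64 = 8.38 per hour

8.38 per hour


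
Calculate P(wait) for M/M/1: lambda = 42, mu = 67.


P(wait) = rho = lambda/mu = 42/67 = 0.6269

0.6269


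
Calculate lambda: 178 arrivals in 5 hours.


lambda = total arrivals / time = 178 / 5 = 35.6 per hour

35.6 per hour


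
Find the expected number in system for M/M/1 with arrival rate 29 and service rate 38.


rho = 29/38; L = rho/(1-rho) = 3.22

3.22


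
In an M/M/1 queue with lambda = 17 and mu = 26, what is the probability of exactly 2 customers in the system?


rho = 17/26; P(n) = (1-rho)*rho^n = (1-17/26)*(17/26)^2 = 0.148

0.148


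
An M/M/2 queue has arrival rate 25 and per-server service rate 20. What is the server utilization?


rho = lambda/(c*mu) = 25/(2*20) = 0.625

0.625


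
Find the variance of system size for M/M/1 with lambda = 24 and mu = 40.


rho = 24/40; Var(N) = rho/(1-rho)^2 = 3.75

3.75


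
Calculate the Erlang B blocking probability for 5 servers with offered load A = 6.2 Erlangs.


B(N,A) = (A^N/N!) / sum(A^k/k!, k=0..N) with N=5, A=6.2 = 0.3741

0.3741


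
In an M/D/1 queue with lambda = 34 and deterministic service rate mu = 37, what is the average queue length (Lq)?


M/D/1: Lq = rho^2 / (2*(1-rho)) where rho = 34/37; Lq = 5.21

5.21


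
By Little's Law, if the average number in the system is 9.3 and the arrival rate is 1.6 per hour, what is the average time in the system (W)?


W = L / lambda = 9.3 / 1.6 = 5.8125 hours

5.8125 hours


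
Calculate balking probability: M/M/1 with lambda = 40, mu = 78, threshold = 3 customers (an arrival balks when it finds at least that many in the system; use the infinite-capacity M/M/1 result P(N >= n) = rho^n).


P(N >= 3) = rho^3 = (40/78)^3 = 0.1349

0.1349


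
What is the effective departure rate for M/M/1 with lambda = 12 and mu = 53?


For a stable queue (lambda < mu), throughput = lambda = 12 per hour

12 per hour


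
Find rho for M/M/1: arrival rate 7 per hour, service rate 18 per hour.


rho = lambda/mu = 7/18 = 0.3889

0.3889


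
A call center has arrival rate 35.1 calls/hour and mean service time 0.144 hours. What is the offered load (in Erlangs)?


Offered load a = lambda * E[S] = 35.1 * 0.144 = 5.05 Erlangs

5.05 Erlangs


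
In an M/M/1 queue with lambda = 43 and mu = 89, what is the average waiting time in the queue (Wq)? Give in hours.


rho = 43/89; Wq = rho/(mu - lambda) = 0.0105 hours

0.0105 hours


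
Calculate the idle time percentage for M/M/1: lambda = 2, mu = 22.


Idle fraction = (1 - rho) * 100 = (1 - 2/22) * 100 = 90.9%

90.9%


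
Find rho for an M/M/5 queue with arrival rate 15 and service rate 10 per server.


rho = lambda/(c*mu) = 15/(5*10) = 0.3

0.3


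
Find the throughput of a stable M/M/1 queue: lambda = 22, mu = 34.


For a stable queue (lambda < mu), throughput = lambda = 22 per hour

22 per hour


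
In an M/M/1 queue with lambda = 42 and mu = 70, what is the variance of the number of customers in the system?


rho = 42/70; Var(N) = rho/(1-rho)^2 = 3.75

3.75


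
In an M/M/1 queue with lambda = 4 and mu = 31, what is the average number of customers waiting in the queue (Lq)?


rho = 4/31; Lq = rho^2/(1-rho) = 0.02

0.02


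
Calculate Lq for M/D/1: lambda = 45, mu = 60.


M/D/1: Lq = rho^2 / (2*(1-rho)) where rho = 45/60; Lq = 1.13

1.13


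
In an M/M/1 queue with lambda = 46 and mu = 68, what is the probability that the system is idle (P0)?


P0 = 1 - rho = 1 - 46/68 = 0.3235

0.3235


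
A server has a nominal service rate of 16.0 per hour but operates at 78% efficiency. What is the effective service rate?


Effective rate = mu * efficiency = 16.0 * 0.78 = 12.48 per hour

12.48 per hour


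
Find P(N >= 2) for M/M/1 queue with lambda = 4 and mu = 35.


P(N >= 2) = rho^2 = (4/35)^2 = 0.0131

0.0131


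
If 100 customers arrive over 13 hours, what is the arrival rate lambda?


lambda = total arrivals / time = 100 / 13 = 7.69 per hour

7.69 per hour


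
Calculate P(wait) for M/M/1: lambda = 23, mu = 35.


P(wait) = rho = lambda/mu = 23/35 = 0.6571

0.6571


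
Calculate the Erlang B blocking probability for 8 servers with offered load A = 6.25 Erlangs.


B(N,A) = (A^N/N!) / sum(A^k/k!, k=0..N) with N=8, A=6.25 = 0.1359

0.1359


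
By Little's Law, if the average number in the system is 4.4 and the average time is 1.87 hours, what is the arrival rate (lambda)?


lambda = L / W = 4.4 / 1.87 = 2.35 per hour

2.35 per hour


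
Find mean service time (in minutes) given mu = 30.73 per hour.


Mean service time = 60/mu = 60/30.73 = 1.95 minutes

1.95 minutes


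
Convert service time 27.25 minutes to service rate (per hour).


mu = 60 / avg_service_time = 60 / 27.25 = 2.2 per hour

2.2 per hour


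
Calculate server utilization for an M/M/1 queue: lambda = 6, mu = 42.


rho = lambda/mu = 6/42 = 0.1429

0.1429


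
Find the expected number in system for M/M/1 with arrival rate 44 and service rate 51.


rho = 44/51; L = rho/(1-rho) = 6.29

6.29


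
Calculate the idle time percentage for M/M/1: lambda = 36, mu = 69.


Idle fraction = (1 - rho) * 100 = (1 - 36/69) * 100 = 47.8%

47.8%


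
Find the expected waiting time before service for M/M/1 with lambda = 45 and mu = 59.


rho = 45/59; Wq = rho/(mu - lambda) = 0.0545 hours

0.0545 hours


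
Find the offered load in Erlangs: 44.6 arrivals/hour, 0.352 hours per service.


Offered load a = lambda * E[S] = 44.6 * 0.352 = 15.7 Erlangs

15.7 Erlangs


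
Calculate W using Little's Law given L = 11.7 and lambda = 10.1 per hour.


W = L / lambda = 11.7 / 10.1 = 1.1584 hours

1.1584 hours


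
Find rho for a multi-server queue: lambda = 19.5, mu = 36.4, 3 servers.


rho = lambda / (c * mu) = 19.5 / (3 * 36.4) = 0.1786

0.1786


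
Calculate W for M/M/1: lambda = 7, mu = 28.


W = 1/(mu - lambda) = 1/(28 - 7) = 0.0476 hours

0.0476 hours


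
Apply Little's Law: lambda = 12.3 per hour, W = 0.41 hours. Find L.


L = lambda * W = 12.3 * 0.41 = 5.04

5.04


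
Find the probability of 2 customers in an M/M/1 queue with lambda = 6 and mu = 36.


rho = 6/36; P(n) = (1-rho)*rho^n = (1-6/36)*(6/36)^2 = 0.0231

0.0231


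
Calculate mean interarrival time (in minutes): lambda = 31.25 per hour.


Mean interarrival time = 60/lambda = 60/31.25 = 1.92 minutes

1.92 minutes


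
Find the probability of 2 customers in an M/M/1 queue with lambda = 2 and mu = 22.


rho = 2/22; P(n) = (1-rho)*rho^n = (1-2/22)*(2/22)^2 = 0.0075

0.0075


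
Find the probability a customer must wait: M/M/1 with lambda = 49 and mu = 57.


P(wait) = rho = lambda/mu = 49/57 = 0.8596

0.8596


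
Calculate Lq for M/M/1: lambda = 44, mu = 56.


rho = 44/56; Lq = rho^2/(1-rho) = 2.88

2.88


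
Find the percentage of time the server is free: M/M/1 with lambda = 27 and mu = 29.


Idle fraction = (1 - rho) * 100 = (1 - 27/29) * 100 = 6.9%

6.9%


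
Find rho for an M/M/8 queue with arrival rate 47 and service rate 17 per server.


rho = lambda/(c*mu) = 47/(8*17) = 0.3456

0.3456


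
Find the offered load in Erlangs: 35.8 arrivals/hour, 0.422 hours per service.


Offered load a = lambda * E[S] = 35.8 * 0.422 = 15.11 Erlangs

15.11 Erlangs


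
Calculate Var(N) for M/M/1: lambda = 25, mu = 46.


rho = 25/46; Var(N) = rho/(1-rho)^2 = 2.61

2.61


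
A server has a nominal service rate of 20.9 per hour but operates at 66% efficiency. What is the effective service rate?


Effective rate = mu * efficiency = 20.9 * 0.66 = 13.79 per hour

13.79 per hour


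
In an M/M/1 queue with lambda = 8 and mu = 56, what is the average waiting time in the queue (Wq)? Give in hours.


rho = 8/56; Wq = rho/(mu - lambda) = 0.003 hours

0.003 hours


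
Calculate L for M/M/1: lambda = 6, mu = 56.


rho = 6/56; L = rho/(1-rho) = 0.12

0.12


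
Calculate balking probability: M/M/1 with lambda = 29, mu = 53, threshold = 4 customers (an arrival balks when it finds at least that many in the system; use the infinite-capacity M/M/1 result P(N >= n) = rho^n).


P(N >= 4) = rho^4 = (29/53)^4 = 0.0896

0.0896


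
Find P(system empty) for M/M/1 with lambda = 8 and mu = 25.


P0 = 1 - rho = 1 - 8/25 = 0.68

0.68


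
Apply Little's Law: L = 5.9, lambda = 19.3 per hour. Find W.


W = L / lambda = 5.9 / 19.3 = 0.3057 hours

0.3057 hours


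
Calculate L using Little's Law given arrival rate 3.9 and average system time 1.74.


L = lambda * W = 3.9 * 1.74 = 6.79

6.79


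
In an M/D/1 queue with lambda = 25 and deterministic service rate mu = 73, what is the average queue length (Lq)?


M/D/1: Lq = rho^2 / (2*(1-rho)) where rho = 25/73; Lq = 0.09

0.09


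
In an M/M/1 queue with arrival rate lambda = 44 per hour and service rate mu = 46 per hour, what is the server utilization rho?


rho = lambda/mu = 44/46 = 0.9565

0.9565


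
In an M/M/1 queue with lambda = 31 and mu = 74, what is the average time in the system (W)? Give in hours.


W = 1/(mu - lambda) = 1/(74 - 31) = 0.0233 hours

0.0233 hours


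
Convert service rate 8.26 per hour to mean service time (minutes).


Mean service time = 60/mu = 60/8.26 = 7.26 minutes

7.26 minutes


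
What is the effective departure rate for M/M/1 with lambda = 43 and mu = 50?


For a stable queue (lambda < mu), throughput = lambda = 43 per hour

43 per hour


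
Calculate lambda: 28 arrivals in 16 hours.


lambda = total arrivals / time = 28 / 16 = 1.75 per hour

1.75 per hour


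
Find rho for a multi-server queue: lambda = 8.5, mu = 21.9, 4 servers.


rho = lambda / (c * mu) = 8.5 / (4 * 21.9) = 0.097

0.097


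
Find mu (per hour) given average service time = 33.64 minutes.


mu = 60 / avg_service_time = 60 / 33.64 = 1.78 per hour

1.78 per hour


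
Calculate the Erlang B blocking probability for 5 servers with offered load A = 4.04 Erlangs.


B(N,A) = (A^N/N!) / sum(A^k/k!, k=0..N) with N=5, A=4.04 = 0.2026

0.2026


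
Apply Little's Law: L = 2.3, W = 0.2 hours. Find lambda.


lambda = L / W = 2.3 / 0.2 = 11.5 per hour

11.5 per hour


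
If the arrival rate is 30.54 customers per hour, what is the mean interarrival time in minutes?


Mean interarrival time = 60/lambda = 60/30.54 = 1.96 minutes

1.96 minutes


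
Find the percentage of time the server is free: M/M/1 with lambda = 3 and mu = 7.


Idle fraction = (1 - rho) * 100 = (1 - 3/7) * 100 = 57.1%

57.1%


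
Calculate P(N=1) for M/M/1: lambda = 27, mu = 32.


rho = 27/32; P(n) = (1-rho)*rho^n = (1-27/32)*(27/32)^1 = 0.1318

0.1318


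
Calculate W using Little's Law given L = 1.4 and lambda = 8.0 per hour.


W = L / lambda = 1.4 / 8.0 = 0.175 hours

0.175 hours


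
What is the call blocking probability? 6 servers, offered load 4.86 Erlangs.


B(N,A) = (A^N/N!) / sum(A^k/k!, k=0..N) with N=6, A=4.86 = 0.1813

0.1813


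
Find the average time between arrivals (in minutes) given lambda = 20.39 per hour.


Mean interarrival time = 60/lambda = 60/20.39 = 2.94 minutes

2.94 minutes


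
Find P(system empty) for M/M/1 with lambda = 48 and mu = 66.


P0 = 1 - rho = 1 - 48/66 = 0.2727

0.2727


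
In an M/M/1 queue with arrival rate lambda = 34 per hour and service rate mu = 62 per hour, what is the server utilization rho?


rho = lambda/mu = 34/62 = 0.5484

0.5484


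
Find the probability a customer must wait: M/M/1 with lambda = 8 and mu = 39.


P(wait) = rho = lambda/mu = 8/39 = 0.2051

0.2051


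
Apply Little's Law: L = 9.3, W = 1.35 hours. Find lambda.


lambda = L / W = 9.3 / 1.35 = 6.89 per hour

6.89 per hour


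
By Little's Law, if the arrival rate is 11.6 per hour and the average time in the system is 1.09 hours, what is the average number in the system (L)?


L = lambda * W = 11.6 * 1.09 = 12.64

12.64


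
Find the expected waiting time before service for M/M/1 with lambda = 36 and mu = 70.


rho = 36/70; Wq = rho/(mu - lambda) = 0.0151 hours

0.0151 hours


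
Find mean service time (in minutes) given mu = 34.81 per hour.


Mean service time = 60/mu = 60/34.81 = 1.72 minutes

1.72 minutes


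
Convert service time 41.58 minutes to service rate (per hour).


mu = 60 / avg_service_time = 60 / 41.58 = 1.44 per hour

1.44 per hour


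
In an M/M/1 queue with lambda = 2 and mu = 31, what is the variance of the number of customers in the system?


rho = 2/31; Var(N) = rho/(1-rho)^2 = 0.07

0.07


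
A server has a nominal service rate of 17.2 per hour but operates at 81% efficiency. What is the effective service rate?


Effective rate = mu * efficiency = 17.2 * 0.81 = 13.93 per hour

13.93 per hour


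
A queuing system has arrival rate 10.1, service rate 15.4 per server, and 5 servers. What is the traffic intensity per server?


rho = lambda / (c * mu) = 10.1 / (5 * 15.4) = 0.1312

0.1312


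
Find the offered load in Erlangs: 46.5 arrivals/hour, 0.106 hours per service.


Offered load a = lambda * E[S] = 46.5 * 0.106 = 4.93 Erlangs

4.93 Erlangs


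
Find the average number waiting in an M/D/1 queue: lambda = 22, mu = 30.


M/D/1: Lq = rho^2 / (2*(1-rho)) where rho = 22/30; Lq = 1.01

1.01


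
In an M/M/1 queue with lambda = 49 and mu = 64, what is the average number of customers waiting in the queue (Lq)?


rho = 49/64; Lq = rho^2/(1-rho) = 2.5

2.5


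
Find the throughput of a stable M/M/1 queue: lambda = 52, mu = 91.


For a stable queue (lambda < mu), throughput = lambda = 52 per hour

52 per hour


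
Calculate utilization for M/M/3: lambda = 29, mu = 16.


rho = lambda/(c*mu) = 29/(3*16) = 0.6042

0.6042


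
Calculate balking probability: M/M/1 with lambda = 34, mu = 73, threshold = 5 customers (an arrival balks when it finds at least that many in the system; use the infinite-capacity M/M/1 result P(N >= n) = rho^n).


P(N >= 5) = rho^5 = (34/73)^5 = 0.0219

0.0219


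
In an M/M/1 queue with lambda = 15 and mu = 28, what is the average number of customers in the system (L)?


rho = 15/28; L = rho/(1-rho) = 1.15

1.15


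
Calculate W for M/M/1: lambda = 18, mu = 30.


W = 1/(mu - lambda) = 1/(30 - 18) = 0.0833 hours

0.0833 hours


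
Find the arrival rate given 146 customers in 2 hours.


lambda = total arrivals / time = 146 / 2 = 73.0 per hour

73.0 per hour


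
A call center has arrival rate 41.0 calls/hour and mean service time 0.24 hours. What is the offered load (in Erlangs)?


Offered load a = lambda * E[S] = 41.0 * 0.24 = 9.84 Erlangs

9.84 Erlangs


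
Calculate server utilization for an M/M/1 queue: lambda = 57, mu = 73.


rho = lambda/mu = 57/73 = 0.7808

0.7808


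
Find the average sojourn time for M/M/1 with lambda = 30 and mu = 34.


W = 1/(mu - lambda) = 1/(34 - 30) = 0.25 hours

0.25 hours


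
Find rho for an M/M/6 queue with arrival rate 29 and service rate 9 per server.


rho = lambda/(c*mu) = 29/(6*9) = 0.537

0.537


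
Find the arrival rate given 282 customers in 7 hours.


lambda = total arrivals / time = 282 / 7 = 40.29 per hour

40.29 per hour


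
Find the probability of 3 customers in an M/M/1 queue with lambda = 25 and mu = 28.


rho = 25/28; P(n) = (1-rho)*rho^n = (1-25/28)*(25/28)^3 = 0.0763

0.0763


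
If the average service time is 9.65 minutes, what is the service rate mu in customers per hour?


mu = 60 / avg_service_time = 60 / 9.65 = 6.22 per hour

6.22 per hour


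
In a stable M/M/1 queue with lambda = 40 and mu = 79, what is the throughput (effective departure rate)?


For a stable queue (lambda < mu), throughput = lambda = 40 per hour

40 per hour


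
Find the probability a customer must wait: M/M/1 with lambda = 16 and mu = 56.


P(wait) = rho = lambda/mu = 16/56 = 0.2857

0.2857


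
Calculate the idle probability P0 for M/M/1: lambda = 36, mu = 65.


P0 = 1 - rho = 1 - 36/65 = 0.4462

0.4462


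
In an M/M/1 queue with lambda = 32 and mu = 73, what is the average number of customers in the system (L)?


rho = 32/73; L = rho/(1-rho) = 0.78

0.78


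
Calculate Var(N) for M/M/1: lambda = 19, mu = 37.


rho = 19/37; Var(N) = rho/(1-rho)^2 = 2.17

2.17


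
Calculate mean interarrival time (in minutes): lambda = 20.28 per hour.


Mean interarrival time = 60/lambda = 60/20.28 = 2.96 minutes

2.96 minutes


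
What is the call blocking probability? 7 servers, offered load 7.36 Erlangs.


B(N,A) = (A^N/N!) / sum(A^k/k!, k=0..N) with N=7, A=7.36 = 0.2708

0.2708


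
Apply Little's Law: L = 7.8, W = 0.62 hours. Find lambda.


lambda = L / W = 7.8 / 0.62 = 12.58 per hour

12.58 per hour


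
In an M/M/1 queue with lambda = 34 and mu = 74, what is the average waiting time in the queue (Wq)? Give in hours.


rho = 34/74; Wq = rho/(mu - lambda) = 0.0115 hours

0.0115 hours


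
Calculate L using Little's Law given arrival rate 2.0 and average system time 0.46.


L = lambda * W = 2.0 * 0.46 = 0.92

0.92


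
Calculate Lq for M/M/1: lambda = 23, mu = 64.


rho = 23/64; Lq = rho^2/(1-rho) = 0.2

0.2


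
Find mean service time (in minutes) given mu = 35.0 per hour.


Mean service time = 60/mu = 60/35.0 = 1.71 minutes

1.71 minutes


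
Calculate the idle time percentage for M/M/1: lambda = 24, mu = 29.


Idle fraction = (1 - rho) * 100 = (1 - 24/29) * 100 = 17.2%

17.2%


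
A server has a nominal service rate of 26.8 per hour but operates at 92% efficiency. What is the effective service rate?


Effective rate = mu * efficiency = 26.8 * 0.92 = 24.66 per hour

24.66 per hour


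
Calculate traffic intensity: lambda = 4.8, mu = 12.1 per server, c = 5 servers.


rho = lambda / (c * mu) = 4.8 / (5 * 12.1) = 0.0793

0.0793


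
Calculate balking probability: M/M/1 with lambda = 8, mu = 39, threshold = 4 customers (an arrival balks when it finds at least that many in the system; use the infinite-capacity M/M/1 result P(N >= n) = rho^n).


P(N >= 4) = rho^4 = (8/39)^4 = 0.0018

0.0018


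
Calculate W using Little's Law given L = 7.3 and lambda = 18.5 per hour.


W = L / lambda = 7.3 / 18.5 = 0.3946 hours

0.3946 hours


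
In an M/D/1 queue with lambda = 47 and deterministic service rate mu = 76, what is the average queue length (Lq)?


M/D/1: Lq = rho^2 / (2*(1-rho)) where rho = 47/76; Lq = 0.5

0.5


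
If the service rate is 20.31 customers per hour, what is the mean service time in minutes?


Mean service time = 60/mu = 60/20.31 = 2.95 minutes

2.95 minutes


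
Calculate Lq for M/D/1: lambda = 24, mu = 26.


M/D/1: Lq = rho^2 / (2*(1-rho)) where rho = 24/26; Lq = 5.54

5.54


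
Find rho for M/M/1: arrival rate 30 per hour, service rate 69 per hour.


rho = lambda/mu = 30/69 = 0.4348

0.4348


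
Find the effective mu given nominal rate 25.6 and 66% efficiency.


Effective rate = mu * efficiency = 25.6 * 0.66 = 16.9 per hour

16.9 per hour


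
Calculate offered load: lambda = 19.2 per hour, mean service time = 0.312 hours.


Offered load a = lambda * E[S] = 19.2 * 0.312 = 5.99 Erlangs

5.99 Erlangs


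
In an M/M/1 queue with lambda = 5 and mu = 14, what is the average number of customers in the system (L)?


rho = 5/14; L = rho/(1-rho) = 0.56

0.56


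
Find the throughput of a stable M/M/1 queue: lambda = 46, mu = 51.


For a stable queue (lambda < mu), throughput = lambda = 46 per hour

46 per hour


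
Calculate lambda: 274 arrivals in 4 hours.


lambda = total arrivals / time = 274 / 4 = 68.5 per hour

68.5 per hour


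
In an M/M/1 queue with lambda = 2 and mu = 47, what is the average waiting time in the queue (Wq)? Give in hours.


rho = 2/47; Wq = rho/(mu - lambda) = 0.0009 hours

0.0009 hours


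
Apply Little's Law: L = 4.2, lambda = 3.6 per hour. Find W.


W = L / lambda = 4.2 / 3.6 = 1.1667 hours

1.1667 hours


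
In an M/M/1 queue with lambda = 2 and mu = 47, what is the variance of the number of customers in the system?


rho = 2/47; Var(N) = rho/(1-rho)^2 = 0.05

0.05


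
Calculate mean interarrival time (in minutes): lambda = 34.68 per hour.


Mean interarrival time = 60/lambda = 60/34.68 = 1.73 minutes

1.73 minutes


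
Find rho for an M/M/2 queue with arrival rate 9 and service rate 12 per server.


rho = lambda/(c*mu) = 9/(2*12) = 0.375

0.375


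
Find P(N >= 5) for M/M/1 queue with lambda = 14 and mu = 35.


P(N >= 5) = rho^5 = (14/35)^5 = 0.0102

0.0102


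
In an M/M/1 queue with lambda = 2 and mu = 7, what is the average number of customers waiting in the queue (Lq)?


rho = 2/7; Lq = rho^2/(1-rho) = 0.11

0.11


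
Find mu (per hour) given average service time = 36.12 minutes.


mu = 60 / avg_service_time = 60 / 36.12 = 1.66 per hour

1.66 per hour


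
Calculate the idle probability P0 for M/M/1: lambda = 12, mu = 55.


P0 = 1 - rho = 1 - 12/55 = 0.7818

0.7818


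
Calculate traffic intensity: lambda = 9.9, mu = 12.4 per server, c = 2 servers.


rho = lambda / (c * mu) = 9.9 / (2 * 12.4) = 0.3992

0.3992


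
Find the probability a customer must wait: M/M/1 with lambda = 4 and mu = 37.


P(wait) = rho = lambda/mu = 4/37 = 0.1081

0.1081


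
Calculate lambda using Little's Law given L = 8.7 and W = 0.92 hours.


lambda = L / W = 8.7 / 0.92 = 9.46 per hour

9.46 per hour


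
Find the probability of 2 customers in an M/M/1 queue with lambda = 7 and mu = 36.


rho = 7/36; P(n) = (1-rho)*rho^n = (1-7/36)*(7/36)^2 = 0.0305

0.0305


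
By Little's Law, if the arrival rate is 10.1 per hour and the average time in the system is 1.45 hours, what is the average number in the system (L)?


L = lambda * W = 10.1 * 1.45 = 14.65

14.65


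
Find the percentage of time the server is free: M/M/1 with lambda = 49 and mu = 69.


Idle fraction = (1 - rho) * 100 = (1 - 49/69) * 100 = 29.0%

29.0%


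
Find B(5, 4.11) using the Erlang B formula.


B(N,A) = (A^N/N!) / sum(A^k/k!, k=0..N) with N=5, A=4.11 = 0.2089

0.2089


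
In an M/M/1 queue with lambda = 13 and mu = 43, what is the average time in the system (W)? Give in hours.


W = 1/(mu - lambda) = 1/(43 - 13) = 0.0333 hours

0.0333 hours


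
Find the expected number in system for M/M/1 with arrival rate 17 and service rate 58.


rho = 17/58; L = rho/(1-rho) = 0.41

0.41


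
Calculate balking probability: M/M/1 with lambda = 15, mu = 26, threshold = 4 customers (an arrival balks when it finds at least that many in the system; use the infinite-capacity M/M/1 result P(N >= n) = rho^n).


P(N >= 4) = rho^4 = (15/26)^4 = 0.1108

0.1108


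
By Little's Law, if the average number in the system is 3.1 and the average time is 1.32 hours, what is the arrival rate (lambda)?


lambda = L / W = 3.1 / 1.32 = 2.35 per hour

2.35 per hour


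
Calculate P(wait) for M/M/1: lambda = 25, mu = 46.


P(wait) = rho = lambda/mu = 25/46 = 0.5435

0.5435


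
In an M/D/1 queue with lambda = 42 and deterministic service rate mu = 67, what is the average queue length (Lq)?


M/D/1: Lq = rho^2 / (2*(1-rho)) where rho = 42/67; Lq = 0.53

0.53


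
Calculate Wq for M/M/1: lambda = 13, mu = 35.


rho = 13/35; Wq = rho/(mu - lambda) = 0.0169 hours

0.0169 hours


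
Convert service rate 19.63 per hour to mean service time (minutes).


Mean service time = 60/mu = 60/19.63 = 3.06 minutes

3.06 minutes


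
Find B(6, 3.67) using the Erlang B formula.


B(N,A) = (A^N/N!) / sum(A^k/k!, k=0..N) with N=6, A=3.67 = 0.0939

0.0939


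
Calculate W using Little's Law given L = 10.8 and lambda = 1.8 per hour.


W = L / lambda = 10.8 / 1.8 = 6.0 hours

6.0 hours


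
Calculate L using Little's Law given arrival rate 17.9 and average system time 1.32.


L = lambda * W = 17.9 * 1.32 = 23.63

23.63


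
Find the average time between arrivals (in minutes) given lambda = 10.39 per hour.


Mean interarrival time = 60/lambda = 60/10.39 = 5.77 minutes

5.77 minutes


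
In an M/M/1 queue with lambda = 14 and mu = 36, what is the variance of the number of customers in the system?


rho = 14/36; Var(N) = rho/(1-rho)^2 = 1.04

1.04


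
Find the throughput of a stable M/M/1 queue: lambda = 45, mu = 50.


For a stable queue (lambda < mu), throughput = lambda = 45 per hour

45 per hour


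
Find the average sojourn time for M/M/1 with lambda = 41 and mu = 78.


W = 1/(mu - lambda) = 1/(78 - 41) = 0.027 hours

0.027 hours


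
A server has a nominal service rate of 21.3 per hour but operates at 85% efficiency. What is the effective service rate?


Effective rate = mu * efficiency = 21.3 * 0.85 = 18.11 per hour

18.11 per hour


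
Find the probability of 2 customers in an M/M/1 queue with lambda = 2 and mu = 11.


rho = 2/11; P(n) = (1-rho)*rho^n = (1-2/11)*(2/11)^2 = 0.027

0.027


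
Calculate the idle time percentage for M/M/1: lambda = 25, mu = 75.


Idle fraction = (1 - rho) * 100 = (1 - 25/75) * 100 = 66.7%

66.7%


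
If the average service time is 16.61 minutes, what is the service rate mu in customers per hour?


mu = 60 / avg_service_time = 60 / 16.61 = 3.61 per hour

3.61 per hour


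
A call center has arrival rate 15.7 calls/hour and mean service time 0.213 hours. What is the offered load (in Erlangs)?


Offered load a = lambda * E[S] = 15.7 * 0.213 = 3.34 Erlangs

3.34 Erlangs


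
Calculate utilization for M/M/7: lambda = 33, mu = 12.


rho = lambda/(c*mu) = 33/(7*12) = 0.3929

0.3929


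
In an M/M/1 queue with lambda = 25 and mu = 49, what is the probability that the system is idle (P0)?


P0 = 1 - rho = 1 - 25/49 = 0.4898

0.4898


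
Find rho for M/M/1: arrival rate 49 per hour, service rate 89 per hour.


rho = lambda/mu = 49/89 = 0.5506

0.5506


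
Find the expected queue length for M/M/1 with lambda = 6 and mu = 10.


rho = 6/10; Lq = rho^2/(1-rho) = 0.9

0.9


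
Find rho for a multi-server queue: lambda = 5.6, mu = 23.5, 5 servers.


rho = lambda / (c * mu) = 5.6 / (5 * 23.5) = 0.0477

0.0477


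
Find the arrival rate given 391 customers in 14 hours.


lambda = total arrivals / time = 391 / 14 = 27.93 per hour

27.93 per hour


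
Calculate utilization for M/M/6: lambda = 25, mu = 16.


rho = lambda/(c*mu) = 25/(6*16) = 0.2604

0.2604


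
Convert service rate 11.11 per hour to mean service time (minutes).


Mean service time = 60/mu = 60/11.11 = 5.4 minutes

5.4 minutes


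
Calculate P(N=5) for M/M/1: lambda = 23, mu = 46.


rho = 23/46; P(n) = (1-rho)*rho^n = (1-23/46)*(23/46)^5 = 0.0156

0.0156


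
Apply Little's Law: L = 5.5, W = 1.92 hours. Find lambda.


lambda = L / W = 5.5 / 1.92 = 2.86 per hour

2.86 per hour


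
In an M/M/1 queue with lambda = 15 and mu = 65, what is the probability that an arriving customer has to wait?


P(wait) = rho = lambda/mu = 15/65 = 0.2308

0.2308


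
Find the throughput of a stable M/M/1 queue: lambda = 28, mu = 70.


For a stable queue (lambda < mu), throughput = lambda = 28 per hour

28 per hour


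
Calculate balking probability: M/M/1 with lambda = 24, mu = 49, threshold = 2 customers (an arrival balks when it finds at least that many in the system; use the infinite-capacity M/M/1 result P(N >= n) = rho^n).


P(N >= 2) = rho^2 = (24/49)^2 = 0.2399

0.2399


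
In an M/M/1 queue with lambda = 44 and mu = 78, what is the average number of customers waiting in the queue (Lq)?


rho = 44/78; Lq = rho^2/(1-rho) = 0.73

0.73


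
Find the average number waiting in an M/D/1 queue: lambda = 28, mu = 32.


M/D/1: Lq = rho^2 / (2*(1-rho)) where rho = 28/32; Lq = 3.06

3.06


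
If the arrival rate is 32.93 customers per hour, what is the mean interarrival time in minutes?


Mean interarrival time = 60/lambda = 60/32.93 = 1.82 minutes

1.82 minutes


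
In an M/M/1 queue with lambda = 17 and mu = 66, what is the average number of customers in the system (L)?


rho = 17/66; L = rho/(1-rho) = 0.35

0.35


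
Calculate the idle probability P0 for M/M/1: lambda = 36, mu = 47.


P0 = 1 - rho = 1 - 36/47 = 0.234

0.234


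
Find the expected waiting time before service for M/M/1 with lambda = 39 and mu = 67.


rho = 39/67; Wq = rho/(mu - lambda) = 0.0208 hours

0.0208 hours


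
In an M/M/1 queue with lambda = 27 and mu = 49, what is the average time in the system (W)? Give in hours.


W = 1/(mu - lambda) = 1/(49 - 27) = 0.0455 hours

0.0455 hours


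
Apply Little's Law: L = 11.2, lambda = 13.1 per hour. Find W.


W = L / lambda = 11.2 / 13.1 = 0.855 hours

0.855 hours


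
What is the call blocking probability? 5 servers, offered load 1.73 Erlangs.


B(N,A) = (A^N/N!) / sum(A^k/k!, k=0..N) with N=5, A=1.73 = 0.0231

0.0231


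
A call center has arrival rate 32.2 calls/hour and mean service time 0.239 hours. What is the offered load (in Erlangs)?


Offered load a = lambda * E[S] = 32.2 * 0.239 = 7.7 Erlangs

7.7 Erlangs


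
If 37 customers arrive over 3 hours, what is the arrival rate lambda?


lambda = total arrivals / time = 37 / 3 = 12.33 per hour

12.33 per hour


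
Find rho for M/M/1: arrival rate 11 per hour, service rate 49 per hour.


rho = lambda/mu = 11/49 = 0.2245

0.2245


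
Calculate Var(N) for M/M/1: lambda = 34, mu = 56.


rho = 34/56; Var(N) = rho/(1-rho)^2 = 3.93

3.93


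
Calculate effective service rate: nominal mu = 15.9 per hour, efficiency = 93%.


Effective rate = mu * efficiency = 15.9 * 0.93 = 14.79 per hour

14.79 per hour


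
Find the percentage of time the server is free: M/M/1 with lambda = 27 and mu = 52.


Idle fraction = (1 - rho) * 100 = (1 - 27/52) * 100 = 48.1%

48.1%


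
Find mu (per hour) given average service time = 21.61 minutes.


mu = 60 / avg_service_time = 60 / 21.61 = 2.78 per hour

2.78 per hour


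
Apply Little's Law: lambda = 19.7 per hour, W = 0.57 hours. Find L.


L = lambda * W = 19.7 * 0.57 = 11.23

11.23


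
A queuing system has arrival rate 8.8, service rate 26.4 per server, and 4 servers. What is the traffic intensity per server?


rho = lambda / (c * mu) = 8.8 / (4 * 26.4) = 0.0833

0.0833


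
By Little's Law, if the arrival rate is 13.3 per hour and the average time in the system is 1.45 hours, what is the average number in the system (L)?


L = lambda * W = 13.3 * 1.45 = 19.29

19.29


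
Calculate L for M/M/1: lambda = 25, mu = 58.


rho = 25/58; L = rho/(1-rho) = 0.76

0.76


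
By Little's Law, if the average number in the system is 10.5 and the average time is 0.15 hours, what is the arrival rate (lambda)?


lambda = L / W = 10.5 / 0.15 = 70.0 per hour

70.0 per hour


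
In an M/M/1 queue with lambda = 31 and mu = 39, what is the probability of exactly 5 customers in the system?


rho = 31/39; P(n) = (1-rho)*rho^n = (1-31/39)*(31/39)^5 = 0.0651

0.0651


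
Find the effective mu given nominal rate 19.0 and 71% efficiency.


Effective rate = mu * efficiency = 19.0 * 0.71 = 13.49 per hour

13.49 per hour


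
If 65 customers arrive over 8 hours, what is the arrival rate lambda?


lambda = total arrivals / time = 65 / 8 = 8.13 per hour

8.13 per hour


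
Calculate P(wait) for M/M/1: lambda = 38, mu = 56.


P(wait) = rho = lambda/mu = 38/56 = 0.6786

0.6786


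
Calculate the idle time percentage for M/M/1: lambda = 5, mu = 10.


Idle fraction = (1 - rho) * 100 = (1 - 5/10) * 100 = 50.0%

50.0%


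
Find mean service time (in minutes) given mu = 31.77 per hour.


Mean service time = 60/mu = 60/31.77 = 1.89 minutes

1.89 minutes


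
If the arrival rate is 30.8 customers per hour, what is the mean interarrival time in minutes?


Mean interarrival time = 60/lambda = 60/30.8 = 1.95 minutes

1.95 minutes


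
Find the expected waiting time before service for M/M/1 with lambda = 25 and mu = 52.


rho = 25/52; Wq = rho/(mu - lambda) = 0.0178 hours

0.0178 hours


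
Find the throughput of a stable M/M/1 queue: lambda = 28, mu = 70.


For a stable queue (lambda < mu), throughput = lambda = 28 per hour

28 per hour


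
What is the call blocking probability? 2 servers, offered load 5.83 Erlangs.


B(N,A) = (A^N/N!) / sum(A^k/k!, k=0..N) with N=2, A=5.83 = 0.7133

0.7133


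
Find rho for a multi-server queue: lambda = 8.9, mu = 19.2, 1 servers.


rho = lambda / (c * mu) = 8.9 / (1 * 19.2) = 0.4635

0.4635


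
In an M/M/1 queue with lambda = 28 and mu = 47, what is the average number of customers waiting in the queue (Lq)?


rho = 28/47; Lq = rho^2/(1-rho) = 0.88

0.88


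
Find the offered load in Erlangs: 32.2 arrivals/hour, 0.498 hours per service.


Offered load a = lambda * E[S] = 32.2 * 0.498 = 16.04 Erlangs

16.04 Erlangs


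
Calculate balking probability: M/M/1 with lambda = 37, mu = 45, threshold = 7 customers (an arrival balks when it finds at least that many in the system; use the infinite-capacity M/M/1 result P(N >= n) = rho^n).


P(N >= 7) = rho^7 = (37/45)^7 = 0.2541

0.2541


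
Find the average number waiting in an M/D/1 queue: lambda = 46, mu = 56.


M/D/1: Lq = rho^2 / (2*(1-rho)) where rho = 46/56; Lq = 1.89

1.89


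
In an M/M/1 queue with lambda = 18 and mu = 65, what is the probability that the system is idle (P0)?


P0 = 1 - rho = 1 - 18/65 = 0.7231

0.7231


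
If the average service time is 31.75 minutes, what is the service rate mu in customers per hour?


mu = 60 / avg_service_time = 60 / 31.75 = 1.89 per hour

1.89 per hour


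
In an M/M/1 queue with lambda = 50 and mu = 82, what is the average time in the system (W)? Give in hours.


W = 1/(mu - lambda) = 1/(82 - 50) = 0.0313 hours

0.0313 hours


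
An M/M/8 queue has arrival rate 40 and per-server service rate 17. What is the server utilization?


rho = lambda/(c*mu) = 40/(8*17) = 0.2941

0.2941


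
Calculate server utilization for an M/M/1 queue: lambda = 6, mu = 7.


rho = lambda/mu = 6/7 = 0.8571

0.8571


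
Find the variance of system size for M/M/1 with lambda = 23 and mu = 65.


rho = 23/65; Var(N) = rho/(1-rho)^2 = 0.85

0.85


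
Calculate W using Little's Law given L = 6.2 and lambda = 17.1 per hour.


W = L / lambda = 6.2 / 17.1 = 0.3626 hours

0.3626 hours


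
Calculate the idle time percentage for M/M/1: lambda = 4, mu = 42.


Idle fraction = (1 - rho) * 100 = (1 - 4/42) * 100 = 90.5%

90.5%


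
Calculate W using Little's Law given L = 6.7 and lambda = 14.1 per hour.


W = L / lambda = 6.7 / 14.1 = 0.4752 hours

0.4752 hours


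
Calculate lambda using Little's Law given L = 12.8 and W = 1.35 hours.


lambda = L / W = 12.8 / 1.35 = 9.48 per hour

9.48 per hour


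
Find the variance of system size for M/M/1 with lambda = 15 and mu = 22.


rho = 15/22; Var(N) = rho/(1-rho)^2 = 6.73

6.73


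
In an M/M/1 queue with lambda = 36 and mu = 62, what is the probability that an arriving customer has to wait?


P(wait) = rho = lambda/mu = 36/62 = 0.5806

0.5806


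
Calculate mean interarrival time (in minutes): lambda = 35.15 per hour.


Mean interarrival time = 60/lambda = 60/35.15 = 1.71 minutes

1.71 minutes


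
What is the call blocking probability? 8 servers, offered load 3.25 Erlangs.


B(N,A) = (A^N/N!) / sum(A^k/k!, k=0..N) with N=8, A=3.25 = 0.012

0.012


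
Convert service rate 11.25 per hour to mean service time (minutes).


Mean service time = 60/mu = 60/11.25 = 5.33 minutes

5.33 minutes


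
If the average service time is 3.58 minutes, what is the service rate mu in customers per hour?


mu = 60 / avg_service_time = 60 / 3.58 = 16.76 per hour

16.76 per hour


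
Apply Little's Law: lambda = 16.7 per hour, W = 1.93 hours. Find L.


L = lambda * W = 16.7 * 1.93 = 32.23

32.23


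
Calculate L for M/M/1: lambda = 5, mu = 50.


rho = 5/50; L = rho/(1-rho) = 0.11

0.11


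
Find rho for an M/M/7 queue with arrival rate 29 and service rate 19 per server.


rho = lambda/(c*mu) = 29/(7*19) = 0.218

0.218


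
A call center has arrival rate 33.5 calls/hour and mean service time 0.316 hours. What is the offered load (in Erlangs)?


Offered load a = lambda * E[S] = 33.5 * 0.316 = 10.59 Erlangs

10.59 Erlangs


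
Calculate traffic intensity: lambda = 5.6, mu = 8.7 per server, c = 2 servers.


rho = lambda / (c * mu) = 5.6 / (2 * 8.7) = 0.3218

0.3218


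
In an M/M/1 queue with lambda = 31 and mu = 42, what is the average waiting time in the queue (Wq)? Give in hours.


rho = 31/42; Wq = rho/(mu - lambda) = 0.0671 hours

0.0671 hours


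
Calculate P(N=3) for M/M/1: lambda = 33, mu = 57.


rho = 33/57; P(n) = (1-rho)*rho^n = (1-33/57)*(33/57)^3 = 0.0817

0.0817


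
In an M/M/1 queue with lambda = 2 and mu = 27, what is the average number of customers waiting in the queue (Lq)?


rho = 2/27; Lq = rho^2/(1-rho) = 0.01

0.01


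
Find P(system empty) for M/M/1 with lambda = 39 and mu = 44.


P0 = 1 - rho = 1 - 39/44 = 0.1136

0.1136


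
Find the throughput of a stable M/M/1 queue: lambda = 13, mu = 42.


For a stable queue (lambda < mu), throughput = lambda = 13 per hour

13 per hour


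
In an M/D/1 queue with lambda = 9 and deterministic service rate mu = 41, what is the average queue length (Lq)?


M/D/1: Lq = rho^2 / (2*(1-rho)) where rho = 9/41; Lq = 0.03

0.03


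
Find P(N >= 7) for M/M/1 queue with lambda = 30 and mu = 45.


P(N >= 7) = rho^7 = (30/45)^7 = 0.0585

0.0585


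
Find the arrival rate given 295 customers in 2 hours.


lambda = total arrivals / time = 295 / 2 = 147.5 per hour

147.5 per hour
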